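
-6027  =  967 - 6994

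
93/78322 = 93/78322 = 0.00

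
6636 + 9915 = 16551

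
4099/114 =4099/114  =  35.96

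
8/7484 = 2/1871 = 0.00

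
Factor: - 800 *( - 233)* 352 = 2^10*5^2 * 11^1 * 233^1  =  65612800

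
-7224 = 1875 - 9099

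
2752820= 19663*140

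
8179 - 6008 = 2171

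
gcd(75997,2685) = 1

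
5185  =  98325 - 93140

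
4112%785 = 187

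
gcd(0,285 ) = 285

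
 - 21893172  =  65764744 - 87657916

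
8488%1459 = 1193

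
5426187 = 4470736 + 955451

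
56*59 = 3304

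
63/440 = 63/440 = 0.14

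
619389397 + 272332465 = 891721862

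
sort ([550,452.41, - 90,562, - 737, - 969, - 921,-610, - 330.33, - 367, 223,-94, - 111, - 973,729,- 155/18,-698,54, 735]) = [ - 973, - 969,- 921,  -  737, - 698,- 610, - 367, - 330.33, - 111, - 94, - 90, - 155/18, 54,  223,  452.41,550,562, 729,735] 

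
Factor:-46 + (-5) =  - 51 = -3^1*17^1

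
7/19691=1/2813 = 0.00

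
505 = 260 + 245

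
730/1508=365/754 = 0.48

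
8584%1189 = 261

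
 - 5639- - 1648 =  - 3991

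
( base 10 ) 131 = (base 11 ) 10a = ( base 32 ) 43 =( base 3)11212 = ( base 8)203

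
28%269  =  28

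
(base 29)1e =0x2b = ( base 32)1B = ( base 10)43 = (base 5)133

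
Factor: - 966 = -2^1*3^1*7^1 *23^1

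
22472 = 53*424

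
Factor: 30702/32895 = 2^1 * 3^(-1)*5^( - 1)*7^1 = 14/15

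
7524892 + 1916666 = 9441558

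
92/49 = 92/49 = 1.88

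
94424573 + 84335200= 178759773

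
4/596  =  1/149 = 0.01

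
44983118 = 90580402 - 45597284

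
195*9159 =1786005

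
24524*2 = 49048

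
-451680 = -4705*96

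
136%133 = 3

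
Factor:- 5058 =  - 2^1 * 3^2 * 281^1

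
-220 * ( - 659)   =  144980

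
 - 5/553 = - 5/553=- 0.01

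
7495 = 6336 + 1159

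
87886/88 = 998 + 31/44 = 998.70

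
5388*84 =452592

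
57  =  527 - 470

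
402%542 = 402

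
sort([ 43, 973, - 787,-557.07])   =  [ - 787, - 557.07, 43,  973 ]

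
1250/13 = 96 + 2/13=96.15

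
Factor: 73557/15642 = 743/158 =2^(-1)*79^( - 1)*743^1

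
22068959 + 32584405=54653364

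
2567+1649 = 4216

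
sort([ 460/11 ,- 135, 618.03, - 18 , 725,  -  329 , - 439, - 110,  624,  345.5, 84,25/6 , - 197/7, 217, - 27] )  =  [  -  439, - 329,  -  135, - 110, - 197/7 , - 27, - 18 , 25/6,460/11, 84, 217, 345.5, 618.03, 624, 725 ] 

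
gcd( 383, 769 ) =1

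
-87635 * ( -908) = 79572580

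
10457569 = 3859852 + 6597717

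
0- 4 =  - 4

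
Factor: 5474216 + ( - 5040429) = 433787^1 =433787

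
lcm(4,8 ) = 8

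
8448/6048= 1+ 25/63 = 1.40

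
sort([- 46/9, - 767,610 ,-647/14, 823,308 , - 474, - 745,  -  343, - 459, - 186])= [ - 767, - 745,-474, - 459 , - 343,-186,-647/14,-46/9, 308,610, 823]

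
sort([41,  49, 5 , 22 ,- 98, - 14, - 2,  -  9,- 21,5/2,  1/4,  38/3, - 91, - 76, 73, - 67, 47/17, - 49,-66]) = [ - 98, - 91,-76, - 67, - 66, - 49, - 21, - 14 , - 9, - 2, 1/4, 5/2, 47/17, 5,38/3, 22, 41,49, 73] 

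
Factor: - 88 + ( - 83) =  - 3^2*19^1=- 171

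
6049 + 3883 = 9932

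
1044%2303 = 1044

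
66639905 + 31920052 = 98559957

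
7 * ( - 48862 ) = - 342034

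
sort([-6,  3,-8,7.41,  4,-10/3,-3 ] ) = [-8, - 6,-10/3, - 3,3, 4,7.41]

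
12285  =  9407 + 2878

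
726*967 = 702042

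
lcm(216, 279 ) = 6696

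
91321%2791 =2009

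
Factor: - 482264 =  - 2^3 *23^1*2621^1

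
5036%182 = 122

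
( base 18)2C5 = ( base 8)1545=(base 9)1165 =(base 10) 869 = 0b1101100101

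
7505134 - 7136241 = 368893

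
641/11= 641/11 = 58.27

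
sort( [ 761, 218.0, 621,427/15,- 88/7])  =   [-88/7,427/15,218.0,621,761 ]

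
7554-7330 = 224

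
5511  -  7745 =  - 2234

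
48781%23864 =1053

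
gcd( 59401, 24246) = 1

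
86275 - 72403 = 13872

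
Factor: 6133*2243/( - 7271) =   -  13756319/7271 =-11^ ( -1)*661^( - 1)*2243^1*6133^1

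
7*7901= 55307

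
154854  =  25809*6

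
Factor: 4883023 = 127^1 * 38449^1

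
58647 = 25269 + 33378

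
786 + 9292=10078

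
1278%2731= 1278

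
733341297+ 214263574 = 947604871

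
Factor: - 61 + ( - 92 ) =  - 3^2*17^1 = - 153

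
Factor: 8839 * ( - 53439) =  - 3^1*47^1*379^1*8839^1 = - 472347321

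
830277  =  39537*21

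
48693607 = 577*84391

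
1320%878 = 442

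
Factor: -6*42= -252 =- 2^2 * 3^2 *7^1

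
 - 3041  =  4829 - 7870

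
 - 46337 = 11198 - 57535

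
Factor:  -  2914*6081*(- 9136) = 2^5*3^1 * 31^1*47^1*571^1*2027^1 = 161890230624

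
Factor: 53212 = 2^2 *53^1*251^1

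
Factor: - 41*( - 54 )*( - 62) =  - 2^2*3^3 * 31^1*41^1 =- 137268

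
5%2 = 1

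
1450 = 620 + 830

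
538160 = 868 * 620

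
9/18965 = 9/18965= 0.00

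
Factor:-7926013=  - 479^1*16547^1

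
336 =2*168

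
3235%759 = 199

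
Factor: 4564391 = 13^1*479^1*733^1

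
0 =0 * 8245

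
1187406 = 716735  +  470671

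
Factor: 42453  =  3^2*53^1 * 89^1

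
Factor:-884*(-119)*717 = 2^2 * 3^1*7^1*13^1*17^2*239^1=75425532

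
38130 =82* 465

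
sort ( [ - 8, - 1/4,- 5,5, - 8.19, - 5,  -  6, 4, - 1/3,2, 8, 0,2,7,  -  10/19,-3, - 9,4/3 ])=[ - 9,  -  8.19,-8,- 6, - 5,-5,-3, - 10/19,-1/3, - 1/4 , 0,4/3,2,2,4, 5,7,  8 ]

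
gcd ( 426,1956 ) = 6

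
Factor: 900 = 2^2*3^2*5^2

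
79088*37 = 2926256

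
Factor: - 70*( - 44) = 3080= 2^3*5^1*7^1*11^1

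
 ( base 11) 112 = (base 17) 7f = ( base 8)206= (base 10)134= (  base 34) 3W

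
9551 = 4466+5085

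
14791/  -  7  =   - 2113/1 = - 2113.00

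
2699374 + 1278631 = 3978005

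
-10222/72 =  - 142 + 1/36 = -141.97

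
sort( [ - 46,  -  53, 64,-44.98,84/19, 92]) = [ - 53,- 46,  -  44.98, 84/19, 64,92 ]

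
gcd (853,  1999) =1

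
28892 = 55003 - 26111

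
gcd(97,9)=1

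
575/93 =6+17/93 = 6.18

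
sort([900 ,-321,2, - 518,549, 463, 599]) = [ - 518, - 321,2,463,549,599,900]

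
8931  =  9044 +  - 113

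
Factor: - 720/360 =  - 2 = - 2^1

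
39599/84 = 5657/12 = 471.42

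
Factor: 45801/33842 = 2^( - 1) * 3^2*7^1*727^1 * 16921^( - 1)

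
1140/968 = 285/242 = 1.18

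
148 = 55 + 93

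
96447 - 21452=74995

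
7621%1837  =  273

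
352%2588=352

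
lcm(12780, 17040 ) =51120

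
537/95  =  5 + 62/95=5.65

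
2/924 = 1/462= 0.00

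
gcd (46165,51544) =1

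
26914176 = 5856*4596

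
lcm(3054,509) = 3054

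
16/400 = 1/25 = 0.04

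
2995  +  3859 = 6854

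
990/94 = 10  +  25/47 = 10.53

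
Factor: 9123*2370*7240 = 2^4*3^2*5^2*79^1*181^1*3041^1=156539732400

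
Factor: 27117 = 3^2 * 23^1*131^1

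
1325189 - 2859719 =- 1534530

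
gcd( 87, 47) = 1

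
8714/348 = 25 + 7/174 =25.04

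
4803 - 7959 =-3156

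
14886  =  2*7443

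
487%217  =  53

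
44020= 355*124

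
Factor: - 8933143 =  -  17^1* 157^1*3347^1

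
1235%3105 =1235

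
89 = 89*1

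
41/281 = 41/281 = 0.15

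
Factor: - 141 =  - 3^1 * 47^1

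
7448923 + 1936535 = 9385458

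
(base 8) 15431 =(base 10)6937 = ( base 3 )100111221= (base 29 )876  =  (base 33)6c7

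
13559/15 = 13559/15 = 903.93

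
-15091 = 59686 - 74777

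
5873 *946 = 5555858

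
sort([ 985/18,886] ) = [985/18, 886 ]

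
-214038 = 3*( - 71346 ) 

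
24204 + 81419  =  105623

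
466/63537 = 466/63537 = 0.01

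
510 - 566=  - 56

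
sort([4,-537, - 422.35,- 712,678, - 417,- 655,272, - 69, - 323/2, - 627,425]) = [- 712, - 655 , - 627, - 537 , - 422.35, - 417, -323/2,-69,4 , 272,425,678 ] 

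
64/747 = 64/747 = 0.09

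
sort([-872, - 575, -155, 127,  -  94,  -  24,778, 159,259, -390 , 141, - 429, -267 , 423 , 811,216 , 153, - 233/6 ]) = [-872, - 575,-429,-390,- 267,-155,-94, -233/6,-24 , 127, 141, 153 , 159,216, 259, 423,778,811 ] 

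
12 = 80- 68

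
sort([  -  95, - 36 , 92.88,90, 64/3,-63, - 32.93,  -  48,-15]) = [ - 95, - 63 , - 48, - 36  ,- 32.93, - 15 , 64/3,90, 92.88 ] 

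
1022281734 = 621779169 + 400502565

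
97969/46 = 2129 + 35/46 = 2129.76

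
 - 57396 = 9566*(  -  6)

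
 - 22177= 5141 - 27318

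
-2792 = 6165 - 8957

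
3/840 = 1/280= 0.00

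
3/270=1/90 = 0.01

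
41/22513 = 41/22513= 0.00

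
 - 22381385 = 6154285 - 28535670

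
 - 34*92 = -3128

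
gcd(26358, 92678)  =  2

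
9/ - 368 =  - 9/368 = - 0.02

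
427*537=229299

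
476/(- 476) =- 1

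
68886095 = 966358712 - 897472617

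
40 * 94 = 3760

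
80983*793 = 64219519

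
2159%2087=72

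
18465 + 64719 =83184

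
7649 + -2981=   4668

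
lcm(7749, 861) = 7749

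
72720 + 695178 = 767898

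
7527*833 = 6269991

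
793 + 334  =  1127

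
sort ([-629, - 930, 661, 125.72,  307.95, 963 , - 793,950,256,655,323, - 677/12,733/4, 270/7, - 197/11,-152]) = [-930, - 793, - 629,-152 ,-677/12,- 197/11,  270/7, 125.72, 733/4,256,307.95, 323, 655, 661, 950, 963]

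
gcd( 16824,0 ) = 16824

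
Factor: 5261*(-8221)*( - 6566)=2^1*7^2*67^1*5261^1*8221^1 = 283983971446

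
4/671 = 4/671  =  0.01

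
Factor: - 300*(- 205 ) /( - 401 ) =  - 61500/401= - 2^2*3^1*5^3*41^1*401^( - 1)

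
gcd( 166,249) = 83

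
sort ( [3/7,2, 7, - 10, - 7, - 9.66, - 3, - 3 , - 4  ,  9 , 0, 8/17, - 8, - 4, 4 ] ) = [ -10, - 9.66, - 8, - 7, - 4, - 4 , - 3,-3, 0, 3/7, 8/17 , 2, 4,7 , 9 ]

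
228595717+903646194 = 1132241911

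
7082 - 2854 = 4228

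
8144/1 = 8144 = 8144.00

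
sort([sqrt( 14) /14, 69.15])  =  [sqrt(14)/14, 69.15]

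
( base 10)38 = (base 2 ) 100110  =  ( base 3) 1102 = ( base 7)53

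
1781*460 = 819260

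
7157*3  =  21471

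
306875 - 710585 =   -  403710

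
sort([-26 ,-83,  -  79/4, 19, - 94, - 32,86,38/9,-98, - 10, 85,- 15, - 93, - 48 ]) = [ - 98, - 94, - 93, - 83,  -  48, - 32, - 26, - 79/4, - 15, - 10 , 38/9, 19,  85, 86] 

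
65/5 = 13  =  13.00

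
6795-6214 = 581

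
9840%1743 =1125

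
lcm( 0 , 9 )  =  0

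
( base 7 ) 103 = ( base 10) 52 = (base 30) 1m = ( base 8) 64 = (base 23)26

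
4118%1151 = 665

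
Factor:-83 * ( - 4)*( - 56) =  - 2^5*7^1 * 83^1 =- 18592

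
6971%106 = 81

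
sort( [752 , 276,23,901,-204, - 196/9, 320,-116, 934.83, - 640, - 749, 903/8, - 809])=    [ - 809, - 749 , - 640, - 204,-116, - 196/9, 23, 903/8, 276, 320,752,901,934.83]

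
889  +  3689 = 4578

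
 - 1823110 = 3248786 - 5071896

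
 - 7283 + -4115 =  - 11398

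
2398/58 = 1199/29 = 41.34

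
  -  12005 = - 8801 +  - 3204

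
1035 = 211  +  824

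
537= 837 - 300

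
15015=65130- 50115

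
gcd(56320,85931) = 1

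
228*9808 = 2236224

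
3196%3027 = 169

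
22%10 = 2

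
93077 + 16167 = 109244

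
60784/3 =20261  +  1/3= 20261.33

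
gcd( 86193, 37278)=9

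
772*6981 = 5389332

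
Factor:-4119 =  - 3^1*1373^1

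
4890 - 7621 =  - 2731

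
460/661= 460/661 = 0.70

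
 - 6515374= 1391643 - 7907017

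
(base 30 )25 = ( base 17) 3e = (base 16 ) 41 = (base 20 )35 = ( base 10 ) 65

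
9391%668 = 39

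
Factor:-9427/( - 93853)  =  11^1*127^ (-1) * 739^(-1)*857^1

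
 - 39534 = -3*13178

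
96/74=48/37  =  1.30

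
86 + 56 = 142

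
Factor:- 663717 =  - 3^1 * 221239^1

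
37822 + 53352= 91174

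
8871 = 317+8554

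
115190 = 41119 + 74071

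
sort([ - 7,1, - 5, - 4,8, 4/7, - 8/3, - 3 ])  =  [ - 7,  -  5, - 4,  -  3, - 8/3, 4/7, 1, 8]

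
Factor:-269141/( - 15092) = 2^ ( - 2)*7^( -3 )*11^ (-1) * 269141^1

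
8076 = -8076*(-1) 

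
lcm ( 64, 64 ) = 64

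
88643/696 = 127 + 251/696  =  127.36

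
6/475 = 6/475 = 0.01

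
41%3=2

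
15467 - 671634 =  - 656167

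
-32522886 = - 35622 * 913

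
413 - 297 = 116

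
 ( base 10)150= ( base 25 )60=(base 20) 7a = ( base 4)2112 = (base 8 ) 226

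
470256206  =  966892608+- 496636402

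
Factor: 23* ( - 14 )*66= - 2^2*3^1*7^1*11^1*23^1=- 21252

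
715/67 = 715/67 = 10.67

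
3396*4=13584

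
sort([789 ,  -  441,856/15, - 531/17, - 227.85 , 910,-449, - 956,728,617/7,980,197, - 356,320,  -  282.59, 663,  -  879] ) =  [- 956,  -  879,-449, - 441 , -356, - 282.59, - 227.85,- 531/17,856/15,617/7,197,320, 663, 728, 789 , 910 , 980]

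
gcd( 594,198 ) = 198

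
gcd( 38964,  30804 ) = 204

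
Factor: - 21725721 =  - 3^2*19^1*127051^1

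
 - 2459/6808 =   -  1 + 4349/6808 = -0.36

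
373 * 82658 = 30831434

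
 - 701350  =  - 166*4225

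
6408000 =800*8010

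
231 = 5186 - 4955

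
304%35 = 24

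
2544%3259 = 2544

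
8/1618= 4/809 = 0.00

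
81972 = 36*2277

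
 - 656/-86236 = 164/21559 = 0.01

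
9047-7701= 1346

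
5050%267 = 244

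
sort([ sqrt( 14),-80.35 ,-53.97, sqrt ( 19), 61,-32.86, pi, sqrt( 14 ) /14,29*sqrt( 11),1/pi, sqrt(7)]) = [  -  80.35, - 53.97 , - 32.86, sqrt( 14 )/14, 1/pi, sqrt (7 ), pi,sqrt( 14 ), sqrt( 19 ),61 , 29*  sqrt( 11) ]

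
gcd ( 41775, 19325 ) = 25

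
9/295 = 9/295 = 0.03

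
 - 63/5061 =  - 3/241 = - 0.01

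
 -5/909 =-5/909 = - 0.01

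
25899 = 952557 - 926658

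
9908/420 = 2477/105  =  23.59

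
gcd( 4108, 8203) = 13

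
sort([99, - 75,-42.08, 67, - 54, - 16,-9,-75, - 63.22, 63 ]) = [ - 75,- 75, - 63.22, - 54, - 42.08, -16, - 9 , 63,67, 99]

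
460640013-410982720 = 49657293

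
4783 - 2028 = 2755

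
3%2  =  1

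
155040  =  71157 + 83883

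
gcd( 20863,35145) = 1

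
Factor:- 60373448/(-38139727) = 2^3*23^( - 1)*29^(-1 )*211^( - 1)*271^(-1)*7546681^1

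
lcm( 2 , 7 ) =14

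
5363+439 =5802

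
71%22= 5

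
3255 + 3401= 6656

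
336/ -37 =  - 336/37 = - 9.08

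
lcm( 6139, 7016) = 49112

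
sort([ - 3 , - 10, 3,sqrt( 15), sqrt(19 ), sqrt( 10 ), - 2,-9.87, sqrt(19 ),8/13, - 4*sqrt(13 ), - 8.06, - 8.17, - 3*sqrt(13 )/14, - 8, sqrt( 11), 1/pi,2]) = [ - 4*sqrt(13), - 10 ,-9.87 , -8.17 , - 8.06, - 8,- 3, - 2,  -  3*sqrt( 13 )/14,1/pi, 8/13, 2, 3,sqrt( 10), sqrt ( 11 ), sqrt( 15), sqrt( 19 ),sqrt( 19) ]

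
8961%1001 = 953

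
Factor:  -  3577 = -7^2*73^1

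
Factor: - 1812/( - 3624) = 1/2 =2^( - 1) 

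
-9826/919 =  - 11+ 283/919= - 10.69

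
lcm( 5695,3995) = 267665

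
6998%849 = 206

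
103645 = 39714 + 63931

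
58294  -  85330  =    -  27036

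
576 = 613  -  37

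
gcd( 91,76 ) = 1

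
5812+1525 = 7337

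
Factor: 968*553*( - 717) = -2^3*3^1*7^1*11^2* 79^1*239^1= - 383812968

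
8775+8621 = 17396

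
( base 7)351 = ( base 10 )183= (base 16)B7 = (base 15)C3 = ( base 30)63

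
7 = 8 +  - 1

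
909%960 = 909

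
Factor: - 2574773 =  - 701^1*3673^1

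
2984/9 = 2984/9 = 331.56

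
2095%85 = 55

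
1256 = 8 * 157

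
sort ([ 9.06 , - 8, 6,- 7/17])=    [ - 8,  -  7/17,6, 9.06 ] 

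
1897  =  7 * 271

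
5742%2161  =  1420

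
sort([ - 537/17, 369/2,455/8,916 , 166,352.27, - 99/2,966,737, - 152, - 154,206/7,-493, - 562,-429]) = [ - 562, - 493, - 429, - 154, - 152, - 99/2 , - 537/17,206/7 , 455/8,166,  369/2,352.27,737,916, 966 ] 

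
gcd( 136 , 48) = 8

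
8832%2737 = 621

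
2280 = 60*38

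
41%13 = 2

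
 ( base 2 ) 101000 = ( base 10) 40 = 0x28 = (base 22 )1I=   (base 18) 24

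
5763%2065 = 1633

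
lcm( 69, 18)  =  414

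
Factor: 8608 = 2^5*269^1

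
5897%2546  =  805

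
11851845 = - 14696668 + 26548513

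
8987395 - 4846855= 4140540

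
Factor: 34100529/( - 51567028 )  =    -  2^( - 2 ) * 3^1*101^1*109^( - 1)*112543^1*118273^( - 1)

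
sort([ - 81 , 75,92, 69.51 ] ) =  [-81, 69.51,75 , 92]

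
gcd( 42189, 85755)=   3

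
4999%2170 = 659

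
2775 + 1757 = 4532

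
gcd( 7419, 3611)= 1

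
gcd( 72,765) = 9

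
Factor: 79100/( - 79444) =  - 19775/19861 = - 5^2*7^1*113^1 *19861^ ( - 1)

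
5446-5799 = -353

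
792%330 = 132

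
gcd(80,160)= 80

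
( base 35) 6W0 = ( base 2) 10000100010110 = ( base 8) 20426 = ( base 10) 8470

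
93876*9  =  844884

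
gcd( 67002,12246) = 78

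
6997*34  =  237898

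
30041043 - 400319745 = - 370278702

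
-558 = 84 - 642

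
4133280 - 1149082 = 2984198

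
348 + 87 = 435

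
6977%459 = 92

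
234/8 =117/4 = 29.25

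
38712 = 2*19356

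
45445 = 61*745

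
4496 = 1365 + 3131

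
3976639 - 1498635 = 2478004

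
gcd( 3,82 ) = 1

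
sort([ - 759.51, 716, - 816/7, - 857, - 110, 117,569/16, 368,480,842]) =[ - 857, - 759.51, - 816/7,-110 , 569/16, 117, 368,480, 716,842]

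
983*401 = 394183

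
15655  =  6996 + 8659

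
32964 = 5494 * 6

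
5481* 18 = 98658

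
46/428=23/214= 0.11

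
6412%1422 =724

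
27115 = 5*5423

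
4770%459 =180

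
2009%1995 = 14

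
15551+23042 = 38593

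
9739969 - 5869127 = 3870842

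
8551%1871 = 1067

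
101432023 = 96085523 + 5346500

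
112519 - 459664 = - 347145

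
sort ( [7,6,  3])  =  [ 3,6,7 ]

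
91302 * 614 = 56059428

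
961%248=217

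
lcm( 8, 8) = 8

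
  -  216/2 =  - 108 = - 108.00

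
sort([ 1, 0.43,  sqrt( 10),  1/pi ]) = [ 1/pi,0.43,1, sqrt(10)]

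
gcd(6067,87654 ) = 1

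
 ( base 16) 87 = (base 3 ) 12000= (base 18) 79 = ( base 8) 207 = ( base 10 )135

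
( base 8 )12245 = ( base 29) 687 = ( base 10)5285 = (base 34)4JF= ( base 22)ak5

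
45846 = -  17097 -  - 62943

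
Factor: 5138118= 2^1 * 3^2*285451^1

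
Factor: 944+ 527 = 1471 = 1471^1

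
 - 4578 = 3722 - 8300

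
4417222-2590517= 1826705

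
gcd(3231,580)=1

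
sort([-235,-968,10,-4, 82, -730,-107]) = [ - 968, - 730,-235,  -  107, - 4,  10,82]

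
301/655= 301/655=0.46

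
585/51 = 11 + 8/17 = 11.47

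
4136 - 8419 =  - 4283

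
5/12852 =5/12852 = 0.00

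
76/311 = 76/311 = 0.24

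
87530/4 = 43765/2= 21882.50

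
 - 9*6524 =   -  58716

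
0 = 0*3346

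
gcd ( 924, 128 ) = 4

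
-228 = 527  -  755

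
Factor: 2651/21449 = 11/89 = 11^1* 89^( - 1 ) 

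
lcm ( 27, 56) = 1512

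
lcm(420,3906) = 39060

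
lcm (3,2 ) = 6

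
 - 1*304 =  - 304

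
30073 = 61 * 493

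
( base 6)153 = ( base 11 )63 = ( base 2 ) 1000101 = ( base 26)2h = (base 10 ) 69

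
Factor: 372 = 2^2*3^1 * 31^1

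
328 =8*41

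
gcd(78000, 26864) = 16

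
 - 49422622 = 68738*(-719 )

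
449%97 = 61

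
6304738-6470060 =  - 165322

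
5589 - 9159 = -3570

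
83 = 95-12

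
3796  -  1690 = 2106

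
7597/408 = 18 + 253/408 = 18.62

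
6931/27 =6931/27=256.70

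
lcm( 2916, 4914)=265356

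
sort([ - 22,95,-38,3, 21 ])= [ - 38, - 22, 3,  21,95]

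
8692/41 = 212 = 212.00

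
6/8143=6/8143= 0.00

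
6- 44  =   - 38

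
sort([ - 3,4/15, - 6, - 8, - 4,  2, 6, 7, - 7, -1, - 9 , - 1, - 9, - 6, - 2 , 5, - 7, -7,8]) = [ - 9,-9, - 8, - 7, - 7, -7,  -  6, - 6, - 4, - 3, - 2, - 1, - 1,4/15 , 2, 5,  6, 7, 8]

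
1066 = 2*533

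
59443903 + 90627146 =150071049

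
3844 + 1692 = 5536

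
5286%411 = 354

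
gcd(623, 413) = 7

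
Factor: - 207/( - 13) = 3^2 * 13^( - 1)* 23^1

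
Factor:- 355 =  - 5^1 *71^1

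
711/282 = 237/94 = 2.52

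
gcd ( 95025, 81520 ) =5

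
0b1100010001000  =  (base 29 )7dg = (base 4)1202020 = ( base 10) 6280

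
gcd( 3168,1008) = 144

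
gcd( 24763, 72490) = 1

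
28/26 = 14/13=1.08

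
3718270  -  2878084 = 840186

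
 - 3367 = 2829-6196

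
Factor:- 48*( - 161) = 7728 = 2^4*3^1*7^1*23^1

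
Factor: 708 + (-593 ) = 115  =  5^1*23^1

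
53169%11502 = 7161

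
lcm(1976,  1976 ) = 1976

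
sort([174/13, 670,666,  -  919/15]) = [ - 919/15, 174/13 , 666,  670]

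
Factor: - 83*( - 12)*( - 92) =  - 91632 = -2^4 * 3^1*23^1 * 83^1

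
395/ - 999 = - 1 + 604/999 = -0.40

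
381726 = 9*42414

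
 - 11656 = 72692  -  84348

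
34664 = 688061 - 653397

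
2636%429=62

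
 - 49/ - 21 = 2 + 1/3  =  2.33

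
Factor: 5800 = 2^3*5^2 * 29^1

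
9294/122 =4647/61 =76.18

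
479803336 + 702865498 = 1182668834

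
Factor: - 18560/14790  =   - 2^6*3^(-1 )*17^ (-1) = -64/51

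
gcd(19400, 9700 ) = 9700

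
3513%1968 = 1545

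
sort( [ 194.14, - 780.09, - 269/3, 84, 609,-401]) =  [ - 780.09, - 401 , - 269/3, 84,194.14,609 ] 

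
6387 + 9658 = 16045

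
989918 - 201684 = 788234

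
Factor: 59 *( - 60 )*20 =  - 70800 = -  2^4*3^1*5^2 * 59^1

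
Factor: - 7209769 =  - 7^1*1029967^1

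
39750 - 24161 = 15589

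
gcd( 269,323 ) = 1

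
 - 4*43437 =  - 173748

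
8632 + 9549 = 18181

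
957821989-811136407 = 146685582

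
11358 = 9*1262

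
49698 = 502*99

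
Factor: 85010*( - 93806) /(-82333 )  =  7974448060/82333=2^2*5^1*17^1*31^1*89^1*281^ ( - 1 )*293^ ( - 1 ) * 8501^1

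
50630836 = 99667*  508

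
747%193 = 168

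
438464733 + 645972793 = 1084437526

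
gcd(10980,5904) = 36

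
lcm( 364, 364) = 364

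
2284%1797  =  487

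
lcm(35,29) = 1015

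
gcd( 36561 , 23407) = 1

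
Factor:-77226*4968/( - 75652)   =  2^2*3^4 *23^1*61^1*211^1*18913^( - 1) = 95914692/18913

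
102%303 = 102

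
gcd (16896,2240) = 64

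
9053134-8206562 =846572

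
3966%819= 690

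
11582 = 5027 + 6555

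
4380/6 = 730=730.00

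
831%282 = 267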